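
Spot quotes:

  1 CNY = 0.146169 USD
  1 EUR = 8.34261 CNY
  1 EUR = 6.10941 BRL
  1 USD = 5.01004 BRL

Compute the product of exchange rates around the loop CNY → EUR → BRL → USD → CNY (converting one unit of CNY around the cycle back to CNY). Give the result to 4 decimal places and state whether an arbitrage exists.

Around CNY → EUR → BRL → USD → CNY: 1 ÷ 8.34261 × 6.10941 ÷ 5.01004 ÷ 0.146169 = 1.000002
Product ≈ 1 (deviation 0.000%, within rounding noise).

1.0000 (no arbitrage)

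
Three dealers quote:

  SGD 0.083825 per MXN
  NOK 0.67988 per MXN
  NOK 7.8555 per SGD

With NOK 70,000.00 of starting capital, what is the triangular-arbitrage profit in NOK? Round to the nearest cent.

Profit: NOK 2,274.14

Profitable loop is NOK → SGD → MXN → NOK:
NOK 70,000.00 ÷ 7.8555 = SGD 8,910.95
SGD 8,910.95 ÷ 0.083825 = MXN 106,304.25
MXN 106,304.25 × 0.67988 = NOK 72,274.14
Profit = NOK 72,274.14 − NOK 70,000.00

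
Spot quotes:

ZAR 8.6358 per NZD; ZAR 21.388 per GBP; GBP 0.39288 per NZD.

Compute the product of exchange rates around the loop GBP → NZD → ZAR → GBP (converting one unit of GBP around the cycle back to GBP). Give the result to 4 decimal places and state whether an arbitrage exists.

Around GBP → NZD → ZAR → GBP: 1 ÷ 0.39288 × 8.6358 ÷ 21.388 = 1.027714
Product > 1; profitable direction is GBP → NZD → ZAR → GBP.

1.0277 (arbitrage exists)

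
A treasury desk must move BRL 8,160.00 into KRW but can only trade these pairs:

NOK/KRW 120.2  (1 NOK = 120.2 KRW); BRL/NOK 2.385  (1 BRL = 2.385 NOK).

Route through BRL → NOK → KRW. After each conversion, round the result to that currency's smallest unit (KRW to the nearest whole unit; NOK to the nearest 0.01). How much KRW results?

KRW 2,339,284

BRL 8,160.00 × 2.385 = NOK 19,461.60
NOK 19,461.60 × 120.2 = KRW 2,339,284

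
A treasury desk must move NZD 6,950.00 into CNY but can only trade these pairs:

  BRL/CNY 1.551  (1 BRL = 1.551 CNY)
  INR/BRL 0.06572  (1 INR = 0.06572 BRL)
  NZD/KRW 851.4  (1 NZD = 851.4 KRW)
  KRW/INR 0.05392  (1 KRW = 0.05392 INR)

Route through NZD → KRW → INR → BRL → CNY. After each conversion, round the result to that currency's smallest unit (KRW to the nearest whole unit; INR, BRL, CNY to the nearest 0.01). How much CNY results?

NZD 6,950.00 × 851.4 = KRW 5,917,230
KRW 5,917,230 × 0.05392 = INR 319,057.04
INR 319,057.04 × 0.06572 = BRL 20,968.43
BRL 20,968.43 × 1.551 = CNY 32,522.03

CNY 32,522.03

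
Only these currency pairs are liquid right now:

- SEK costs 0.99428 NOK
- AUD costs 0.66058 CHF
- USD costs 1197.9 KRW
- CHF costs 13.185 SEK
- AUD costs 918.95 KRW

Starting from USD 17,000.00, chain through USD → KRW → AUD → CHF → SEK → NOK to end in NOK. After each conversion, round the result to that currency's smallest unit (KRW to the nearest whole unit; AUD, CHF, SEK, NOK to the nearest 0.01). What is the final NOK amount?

USD 17,000.00 × 1197.9 = KRW 20,364,300
KRW 20,364,300 ÷ 918.95 = AUD 22,160.40
AUD 22,160.40 × 0.66058 = CHF 14,638.72
CHF 14,638.72 × 13.185 = SEK 193,011.52
SEK 193,011.52 × 0.99428 = NOK 191,907.49

NOK 191,907.49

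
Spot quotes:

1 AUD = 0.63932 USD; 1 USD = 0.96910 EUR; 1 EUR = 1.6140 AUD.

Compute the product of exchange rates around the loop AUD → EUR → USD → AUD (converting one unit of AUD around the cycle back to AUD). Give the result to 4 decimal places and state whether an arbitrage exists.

1.0000 (no arbitrage)

Around AUD → EUR → USD → AUD: 1 ÷ 1.6140 ÷ 0.96910 ÷ 0.63932 = 1.000022
Product ≈ 1 (deviation 0.002%, within rounding noise).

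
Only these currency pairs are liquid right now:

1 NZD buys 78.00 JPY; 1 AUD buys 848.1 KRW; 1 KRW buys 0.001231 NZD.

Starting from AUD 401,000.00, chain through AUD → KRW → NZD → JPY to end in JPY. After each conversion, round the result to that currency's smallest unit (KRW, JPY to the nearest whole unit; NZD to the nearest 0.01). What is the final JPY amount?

AUD 401,000.00 × 848.1 = KRW 340,088,100
KRW 340,088,100 × 0.001231 = NZD 418,648.45
NZD 418,648.45 × 78.00 = JPY 32,654,579

JPY 32,654,579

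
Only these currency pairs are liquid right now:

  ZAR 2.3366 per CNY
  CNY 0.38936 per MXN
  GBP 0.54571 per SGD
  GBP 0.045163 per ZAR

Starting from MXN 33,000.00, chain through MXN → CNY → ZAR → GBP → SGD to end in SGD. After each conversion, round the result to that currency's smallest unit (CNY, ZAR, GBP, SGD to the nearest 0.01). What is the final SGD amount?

MXN 33,000.00 × 0.38936 = CNY 12,848.88
CNY 12,848.88 × 2.3366 = ZAR 30,022.69
ZAR 30,022.69 × 0.045163 = GBP 1,355.91
GBP 1,355.91 ÷ 0.54571 = SGD 2,484.67

SGD 2,484.67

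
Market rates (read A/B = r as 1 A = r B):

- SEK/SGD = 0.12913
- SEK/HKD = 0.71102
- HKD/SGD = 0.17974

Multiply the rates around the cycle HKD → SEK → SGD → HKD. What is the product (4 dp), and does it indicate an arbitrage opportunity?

Around HKD → SEK → SGD → HKD: 1 ÷ 0.71102 × 0.12913 ÷ 0.17974 = 1.010417
Product > 1; profitable direction is HKD → SEK → SGD → HKD.

1.0104 (arbitrage exists)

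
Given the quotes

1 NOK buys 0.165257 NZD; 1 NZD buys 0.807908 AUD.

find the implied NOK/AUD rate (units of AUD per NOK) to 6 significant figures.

NOK/AUD = 0.133512

1 NOK × 0.165257 = 0.165257 NZD
0.165257 NZD × 0.807908 = 0.133512 AUD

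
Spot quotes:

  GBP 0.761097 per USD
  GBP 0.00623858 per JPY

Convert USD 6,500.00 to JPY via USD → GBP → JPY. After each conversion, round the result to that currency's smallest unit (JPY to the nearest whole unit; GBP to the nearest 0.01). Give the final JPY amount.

JPY 792,990

USD 6,500.00 × 0.761097 = GBP 4,947.13
GBP 4,947.13 ÷ 0.00623858 = JPY 792,990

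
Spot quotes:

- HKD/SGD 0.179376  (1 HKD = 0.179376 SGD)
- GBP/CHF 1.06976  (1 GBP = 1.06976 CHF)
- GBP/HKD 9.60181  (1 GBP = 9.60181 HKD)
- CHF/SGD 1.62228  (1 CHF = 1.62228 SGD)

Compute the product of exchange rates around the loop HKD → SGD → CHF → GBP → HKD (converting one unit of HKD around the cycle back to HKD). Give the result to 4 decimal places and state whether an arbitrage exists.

Around HKD → SGD → CHF → GBP → HKD: 1 × 0.179376 ÷ 1.62228 ÷ 1.06976 × 9.60181 = 0.992442
Product < 1; profitable direction is HKD → GBP → CHF → SGD → HKD.

0.9924 (arbitrage exists)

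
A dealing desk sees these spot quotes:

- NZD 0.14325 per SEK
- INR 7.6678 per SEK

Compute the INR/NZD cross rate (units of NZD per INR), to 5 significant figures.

INR/NZD = 0.018682

1 INR ÷ 7.6678 = 0.130416 SEK
0.130416 SEK × 0.14325 = 0.018682 NZD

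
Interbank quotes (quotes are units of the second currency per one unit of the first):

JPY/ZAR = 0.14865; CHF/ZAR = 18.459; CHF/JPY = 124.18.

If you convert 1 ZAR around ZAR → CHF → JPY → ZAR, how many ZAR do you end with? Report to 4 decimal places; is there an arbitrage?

Around ZAR → CHF → JPY → ZAR: 1 ÷ 18.459 × 124.18 × 0.14865 = 1.000019
Product ≈ 1 (deviation 0.002%, within rounding noise).

1.0000 (no arbitrage)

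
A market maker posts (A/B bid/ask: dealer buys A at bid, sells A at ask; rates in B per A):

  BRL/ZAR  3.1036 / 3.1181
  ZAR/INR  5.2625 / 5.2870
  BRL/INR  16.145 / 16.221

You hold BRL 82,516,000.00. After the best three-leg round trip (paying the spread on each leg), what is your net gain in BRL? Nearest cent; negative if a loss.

Best loop BRL → ZAR → INR → BRL:
BRL 82,516,000.00 × 3.1036 (sell BRL at bid) = ZAR 256,096,657.60
ZAR 256,096,657.60 × 5.2625 (sell ZAR at bid) = INR 1,347,708,660.62
INR 1,347,708,660.62 ÷ 16.221 (buy BRL at ask) = BRL 83,084,190.90

Net profit: BRL 568,190.90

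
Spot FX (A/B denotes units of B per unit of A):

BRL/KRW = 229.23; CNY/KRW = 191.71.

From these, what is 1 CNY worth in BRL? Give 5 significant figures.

CNY/BRL = 0.83632

1 CNY × 191.71 = 191.71 KRW
191.71 KRW ÷ 229.23 = 0.836322 BRL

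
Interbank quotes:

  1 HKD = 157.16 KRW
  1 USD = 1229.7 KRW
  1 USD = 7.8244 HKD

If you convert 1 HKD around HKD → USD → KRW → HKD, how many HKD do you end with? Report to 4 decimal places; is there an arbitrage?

1.0000 (no arbitrage)

Around HKD → USD → KRW → HKD: 1 ÷ 7.8244 × 1229.7 ÷ 157.16 = 1.000014
Product ≈ 1 (deviation 0.001%, within rounding noise).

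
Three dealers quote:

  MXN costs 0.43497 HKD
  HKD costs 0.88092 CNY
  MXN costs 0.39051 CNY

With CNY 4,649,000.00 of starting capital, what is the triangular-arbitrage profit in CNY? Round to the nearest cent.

Profitable loop is CNY → HKD → MXN → CNY:
CNY 4,649,000.00 ÷ 0.88092 = HKD 5,277,437.22
HKD 5,277,437.22 ÷ 0.43497 = MXN 12,132,876.35
MXN 12,132,876.35 × 0.39051 = CNY 4,738,009.54
Profit = CNY 4,738,009.54 − CNY 4,649,000.00

Profit: CNY 89,009.54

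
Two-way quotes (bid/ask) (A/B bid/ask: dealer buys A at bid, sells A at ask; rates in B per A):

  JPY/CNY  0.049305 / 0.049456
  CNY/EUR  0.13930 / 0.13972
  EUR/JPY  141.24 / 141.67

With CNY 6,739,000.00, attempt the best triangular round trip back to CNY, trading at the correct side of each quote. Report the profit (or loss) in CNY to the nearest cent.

Net profit: CNY 144,986.31

Best loop CNY → JPY → EUR → CNY:
CNY 6,739,000.00 ÷ 0.049456 (buy JPY at ask) = JPY 136,262,536
JPY 136,262,536 ÷ 141.67 (buy EUR at ask) = EUR 961,830.57
EUR 961,830.57 ÷ 0.13972 (buy CNY at ask) = CNY 6,883,986.31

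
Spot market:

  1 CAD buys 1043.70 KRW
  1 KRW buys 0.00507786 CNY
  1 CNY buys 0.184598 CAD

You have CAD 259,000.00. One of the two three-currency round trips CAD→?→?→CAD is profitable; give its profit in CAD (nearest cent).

Profitable loop is CAD → CNY → KRW → CAD:
CAD 259,000.00 ÷ 0.184598 = CNY 1,403,048.79
CNY 1,403,048.79 ÷ 0.00507786 = KRW 276,307,103
KRW 276,307,103 ÷ 1043.70 = CAD 264,738.05
Profit = CAD 264,738.05 − CAD 259,000.00

Profit: CAD 5,738.05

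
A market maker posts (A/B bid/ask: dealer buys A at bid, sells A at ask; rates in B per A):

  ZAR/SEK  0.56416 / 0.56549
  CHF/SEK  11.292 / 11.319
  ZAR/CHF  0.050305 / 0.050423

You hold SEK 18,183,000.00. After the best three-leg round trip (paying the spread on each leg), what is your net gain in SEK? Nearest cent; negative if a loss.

Best loop SEK → ZAR → CHF → SEK:
SEK 18,183,000.00 ÷ 0.56549 (buy ZAR at ask) = ZAR 32,154,414.76
ZAR 32,154,414.76 × 0.050305 (sell ZAR at bid) = CHF 1,617,527.83
CHF 1,617,527.83 × 11.292 (sell CHF at bid) = SEK 18,265,124.30

Net profit: SEK 82,124.30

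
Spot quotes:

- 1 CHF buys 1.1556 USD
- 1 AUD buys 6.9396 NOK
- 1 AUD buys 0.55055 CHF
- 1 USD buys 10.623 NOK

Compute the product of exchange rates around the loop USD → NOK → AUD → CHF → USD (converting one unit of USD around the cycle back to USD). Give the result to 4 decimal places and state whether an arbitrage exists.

Around USD → NOK → AUD → CHF → USD: 1 × 10.623 ÷ 6.9396 × 0.55055 × 1.1556 = 0.973906
Product < 1; profitable direction is USD → CHF → AUD → NOK → USD.

0.9739 (arbitrage exists)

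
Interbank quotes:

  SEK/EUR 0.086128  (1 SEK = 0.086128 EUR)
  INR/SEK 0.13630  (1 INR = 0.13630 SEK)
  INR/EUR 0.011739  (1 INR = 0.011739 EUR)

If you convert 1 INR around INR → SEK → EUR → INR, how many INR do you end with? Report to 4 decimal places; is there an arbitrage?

1.0000 (no arbitrage)

Around INR → SEK → EUR → INR: 1 × 0.13630 × 0.086128 ÷ 0.011739 = 1.000021
Product ≈ 1 (deviation 0.002%, within rounding noise).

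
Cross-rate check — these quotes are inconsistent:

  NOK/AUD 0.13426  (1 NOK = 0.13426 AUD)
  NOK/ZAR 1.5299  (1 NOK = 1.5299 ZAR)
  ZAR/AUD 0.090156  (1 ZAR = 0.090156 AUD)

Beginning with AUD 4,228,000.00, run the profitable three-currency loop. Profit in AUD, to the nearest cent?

Profitable loop is AUD → NOK → ZAR → AUD:
AUD 4,228,000.00 ÷ 0.13426 = NOK 31,491,136.60
NOK 31,491,136.60 × 1.5299 = ZAR 48,178,289.89
ZAR 48,178,289.89 × 0.090156 = AUD 4,343,561.90
Profit = AUD 4,343,561.90 − AUD 4,228,000.00

Profit: AUD 115,561.90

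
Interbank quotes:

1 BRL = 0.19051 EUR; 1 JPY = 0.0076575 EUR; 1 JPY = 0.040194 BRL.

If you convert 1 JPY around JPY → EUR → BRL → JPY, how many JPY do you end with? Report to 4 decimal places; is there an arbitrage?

1.0000 (no arbitrage)

Around JPY → EUR → BRL → JPY: 1 × 0.0076575 ÷ 0.19051 ÷ 0.040194 = 1.000018
Product ≈ 1 (deviation 0.002%, within rounding noise).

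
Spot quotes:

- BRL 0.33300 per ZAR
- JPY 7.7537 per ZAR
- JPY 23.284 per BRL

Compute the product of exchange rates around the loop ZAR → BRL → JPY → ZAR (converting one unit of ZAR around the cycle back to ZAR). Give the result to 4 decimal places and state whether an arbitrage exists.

Around ZAR → BRL → JPY → ZAR: 1 × 0.33300 × 23.284 ÷ 7.7537 = 0.999983
Product ≈ 1 (deviation 0.002%, within rounding noise).

1.0000 (no arbitrage)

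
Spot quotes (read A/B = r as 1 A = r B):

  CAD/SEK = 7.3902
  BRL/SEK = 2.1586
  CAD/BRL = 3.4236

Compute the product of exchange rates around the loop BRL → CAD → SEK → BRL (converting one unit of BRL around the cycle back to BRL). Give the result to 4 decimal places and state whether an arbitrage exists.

Around BRL → CAD → SEK → BRL: 1 ÷ 3.4236 × 7.3902 ÷ 2.1586 = 1.000002
Product ≈ 1 (deviation 0.000%, within rounding noise).

1.0000 (no arbitrage)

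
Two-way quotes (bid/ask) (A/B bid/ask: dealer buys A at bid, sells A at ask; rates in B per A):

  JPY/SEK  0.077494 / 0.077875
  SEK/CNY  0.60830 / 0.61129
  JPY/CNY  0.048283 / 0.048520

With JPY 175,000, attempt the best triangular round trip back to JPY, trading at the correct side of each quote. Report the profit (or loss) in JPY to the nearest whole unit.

Best loop JPY → CNY → SEK → JPY:
JPY 175,000 × 0.048283 (sell JPY at bid) = CNY 8,449.52
CNY 8,449.52 ÷ 0.61129 (buy SEK at ask) = SEK 13,822.45
SEK 13,822.45 ÷ 0.077875 (buy JPY at ask) = JPY 177,495

Net profit: JPY 2,495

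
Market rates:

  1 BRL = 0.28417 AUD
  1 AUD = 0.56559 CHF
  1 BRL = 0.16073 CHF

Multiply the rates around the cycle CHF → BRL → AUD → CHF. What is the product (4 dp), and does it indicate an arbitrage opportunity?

Around CHF → BRL → AUD → CHF: 1 ÷ 0.16073 × 0.28417 × 0.56559 = 0.999961
Product ≈ 1 (deviation 0.004%, within rounding noise).

1.0000 (no arbitrage)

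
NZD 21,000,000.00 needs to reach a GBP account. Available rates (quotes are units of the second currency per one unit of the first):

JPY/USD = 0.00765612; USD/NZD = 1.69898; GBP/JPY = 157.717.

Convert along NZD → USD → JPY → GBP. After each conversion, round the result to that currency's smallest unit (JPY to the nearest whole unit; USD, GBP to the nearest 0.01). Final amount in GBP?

GBP 10,236,318.46

NZD 21,000,000.00 ÷ 1.69898 = USD 12,360,357.39
USD 12,360,357.39 ÷ 0.00765612 = JPY 1,614,441,439
JPY 1,614,441,439 ÷ 157.717 = GBP 10,236,318.46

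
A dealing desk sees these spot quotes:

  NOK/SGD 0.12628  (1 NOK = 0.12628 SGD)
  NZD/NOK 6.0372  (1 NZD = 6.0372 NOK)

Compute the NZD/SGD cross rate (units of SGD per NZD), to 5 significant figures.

NZD/SGD = 0.76238

1 NZD × 6.0372 = 6.0372 NOK
6.0372 NOK × 0.12628 = 0.762378 SGD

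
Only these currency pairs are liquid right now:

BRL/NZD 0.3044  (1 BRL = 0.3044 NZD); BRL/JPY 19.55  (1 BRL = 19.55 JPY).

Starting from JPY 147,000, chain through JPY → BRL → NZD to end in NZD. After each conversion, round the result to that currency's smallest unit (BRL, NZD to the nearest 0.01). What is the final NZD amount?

JPY 147,000 ÷ 19.55 = BRL 7,519.18
BRL 7,519.18 × 0.3044 = NZD 2,288.84

NZD 2,288.84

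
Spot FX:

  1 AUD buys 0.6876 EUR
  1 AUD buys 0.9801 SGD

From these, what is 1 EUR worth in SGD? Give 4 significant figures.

1 EUR ÷ 0.6876 = 1.45433 AUD
1.45433 AUD × 0.9801 = 1.42539 SGD

EUR/SGD = 1.425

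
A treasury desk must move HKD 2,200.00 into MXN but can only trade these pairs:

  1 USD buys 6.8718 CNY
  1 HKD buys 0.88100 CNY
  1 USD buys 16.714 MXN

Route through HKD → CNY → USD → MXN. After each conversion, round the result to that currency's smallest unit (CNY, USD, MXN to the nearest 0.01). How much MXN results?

MXN 4,714.18

HKD 2,200.00 × 0.88100 = CNY 1,938.20
CNY 1,938.20 ÷ 6.8718 = USD 282.05
USD 282.05 × 16.714 = MXN 4,714.18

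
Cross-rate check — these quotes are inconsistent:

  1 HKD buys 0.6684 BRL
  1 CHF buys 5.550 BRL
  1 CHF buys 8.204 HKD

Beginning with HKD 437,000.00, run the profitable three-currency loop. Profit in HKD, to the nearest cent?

Profit: HKD 5,295.30

Profitable loop is HKD → CHF → BRL → HKD:
HKD 437,000.00 ÷ 8.204 = CHF 53,266.70
CHF 53,266.70 × 5.550 = BRL 295,630.18
BRL 295,630.18 ÷ 0.6684 = HKD 442,295.30
Profit = HKD 442,295.30 − HKD 437,000.00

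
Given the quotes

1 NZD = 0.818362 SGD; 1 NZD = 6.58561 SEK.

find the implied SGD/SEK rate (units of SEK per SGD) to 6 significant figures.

SGD/SEK = 8.04731

1 SGD ÷ 0.818362 = 1.22195 NZD
1.22195 NZD × 6.58561 = 8.04731 SEK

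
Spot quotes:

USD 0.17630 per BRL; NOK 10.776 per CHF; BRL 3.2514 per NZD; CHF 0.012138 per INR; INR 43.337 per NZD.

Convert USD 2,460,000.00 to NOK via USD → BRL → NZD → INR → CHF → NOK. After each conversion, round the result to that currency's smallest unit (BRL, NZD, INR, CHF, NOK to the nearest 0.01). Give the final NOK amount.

NOK 24,326,294.13

USD 2,460,000.00 ÷ 0.17630 = BRL 13,953,488.37
BRL 13,953,488.37 ÷ 3.2514 = NZD 4,291,532.38
NZD 4,291,532.38 × 43.337 = INR 185,982,138.75
INR 185,982,138.75 × 0.012138 = CHF 2,257,451.20
CHF 2,257,451.20 × 10.776 = NOK 24,326,294.13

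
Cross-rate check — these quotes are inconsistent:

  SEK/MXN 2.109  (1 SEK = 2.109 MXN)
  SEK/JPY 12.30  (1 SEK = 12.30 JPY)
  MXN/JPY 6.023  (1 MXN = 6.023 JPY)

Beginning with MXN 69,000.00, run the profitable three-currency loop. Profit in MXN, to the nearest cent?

Profit: MXN 2,257.97

Profitable loop is MXN → JPY → SEK → MXN:
MXN 69,000.00 × 6.023 = JPY 415,587
JPY 415,587 ÷ 12.30 = SEK 33,787.56
SEK 33,787.56 × 2.109 = MXN 71,257.97
Profit = MXN 71,257.97 − MXN 69,000.00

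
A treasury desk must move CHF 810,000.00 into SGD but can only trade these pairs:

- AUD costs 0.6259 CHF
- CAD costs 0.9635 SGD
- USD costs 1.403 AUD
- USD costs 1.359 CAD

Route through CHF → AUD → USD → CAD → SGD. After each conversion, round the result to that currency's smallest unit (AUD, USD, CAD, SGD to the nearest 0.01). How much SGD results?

CHF 810,000.00 ÷ 0.6259 = AUD 1,294,136.44
AUD 1,294,136.44 ÷ 1.403 = USD 922,406.59
USD 922,406.59 × 1.359 = CAD 1,253,550.56
CAD 1,253,550.56 × 0.9635 = SGD 1,207,795.96

SGD 1,207,795.96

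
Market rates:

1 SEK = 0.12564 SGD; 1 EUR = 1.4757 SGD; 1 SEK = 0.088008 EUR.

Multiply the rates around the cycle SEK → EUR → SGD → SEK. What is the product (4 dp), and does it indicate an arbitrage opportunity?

1.0337 (arbitrage exists)

Around SEK → EUR → SGD → SEK: 1 × 0.088008 × 1.4757 ÷ 0.12564 = 1.033695
Product > 1; profitable direction is SEK → EUR → SGD → SEK.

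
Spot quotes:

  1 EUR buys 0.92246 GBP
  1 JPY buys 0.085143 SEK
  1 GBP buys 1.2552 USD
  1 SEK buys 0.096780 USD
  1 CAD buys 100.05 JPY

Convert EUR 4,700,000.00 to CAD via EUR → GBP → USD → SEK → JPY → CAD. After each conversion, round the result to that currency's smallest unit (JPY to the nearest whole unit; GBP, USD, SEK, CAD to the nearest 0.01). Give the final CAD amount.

EUR 4,700,000.00 × 0.92246 = GBP 4,335,562.00
GBP 4,335,562.00 × 1.2552 = USD 5,441,997.42
USD 5,441,997.42 ÷ 0.096780 = SEK 56,230,599.50
SEK 56,230,599.50 ÷ 0.085143 = JPY 660,425,396
JPY 660,425,396 ÷ 100.05 = CAD 6,600,953.48

CAD 6,600,953.48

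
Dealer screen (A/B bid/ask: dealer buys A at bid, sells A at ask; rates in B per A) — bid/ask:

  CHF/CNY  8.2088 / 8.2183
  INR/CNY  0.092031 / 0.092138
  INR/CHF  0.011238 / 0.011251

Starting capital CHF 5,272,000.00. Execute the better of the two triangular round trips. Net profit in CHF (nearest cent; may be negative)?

Best loop CHF → CNY → INR → CHF:
CHF 5,272,000.00 × 8.2088 (sell CHF at bid) = CNY 43,276,793.60
CNY 43,276,793.60 ÷ 0.092138 (buy INR at ask) = INR 469,695,387.35
INR 469,695,387.35 × 0.011238 (sell INR at bid) = CHF 5,278,436.76

Net profit: CHF 6,436.76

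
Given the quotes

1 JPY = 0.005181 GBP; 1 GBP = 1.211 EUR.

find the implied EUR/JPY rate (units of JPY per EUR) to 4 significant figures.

EUR/JPY = 159.4

1 EUR ÷ 1.211 = 0.825764 GBP
0.825764 GBP ÷ 0.005181 = 159.383 JPY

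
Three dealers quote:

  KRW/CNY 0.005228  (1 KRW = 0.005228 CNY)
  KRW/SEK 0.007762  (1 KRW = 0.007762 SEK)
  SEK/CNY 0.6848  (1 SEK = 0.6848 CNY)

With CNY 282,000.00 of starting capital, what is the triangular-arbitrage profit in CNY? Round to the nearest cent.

Profitable loop is CNY → KRW → SEK → CNY:
CNY 282,000.00 ÷ 0.005228 = KRW 53,940,321
KRW 53,940,321 × 0.007762 = SEK 418,684.77
SEK 418,684.77 × 0.6848 = CNY 286,715.33
Profit = CNY 286,715.33 − CNY 282,000.00

Profit: CNY 4,715.33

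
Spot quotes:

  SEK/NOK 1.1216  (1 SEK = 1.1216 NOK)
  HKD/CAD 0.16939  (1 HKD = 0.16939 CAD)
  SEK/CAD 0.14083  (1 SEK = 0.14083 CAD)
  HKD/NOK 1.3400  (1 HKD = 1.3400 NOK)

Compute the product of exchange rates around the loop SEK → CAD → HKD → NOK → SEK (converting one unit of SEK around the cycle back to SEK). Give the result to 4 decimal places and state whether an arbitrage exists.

Around SEK → CAD → HKD → NOK → SEK: 1 × 0.14083 ÷ 0.16939 × 1.3400 ÷ 1.1216 = 0.993286
Product < 1; profitable direction is SEK → NOK → HKD → CAD → SEK.

0.9933 (arbitrage exists)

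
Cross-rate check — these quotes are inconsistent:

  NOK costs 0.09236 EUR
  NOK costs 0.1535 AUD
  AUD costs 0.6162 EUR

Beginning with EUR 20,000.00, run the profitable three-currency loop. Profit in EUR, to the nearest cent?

Profit: EUR 482.18

Profitable loop is EUR → NOK → AUD → EUR:
EUR 20,000.00 ÷ 0.09236 = NOK 216,543.96
NOK 216,543.96 × 0.1535 = AUD 33,239.50
AUD 33,239.50 × 0.6162 = EUR 20,482.18
Profit = EUR 20,482.18 − EUR 20,000.00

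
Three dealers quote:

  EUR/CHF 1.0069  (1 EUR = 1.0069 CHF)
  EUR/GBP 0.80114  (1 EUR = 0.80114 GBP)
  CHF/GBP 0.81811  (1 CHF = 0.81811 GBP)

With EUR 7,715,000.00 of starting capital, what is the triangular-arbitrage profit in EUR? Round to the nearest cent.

Profit: EUR 217,782.67

Profitable loop is EUR → CHF → GBP → EUR:
EUR 7,715,000.00 × 1.0069 = CHF 7,768,233.50
CHF 7,768,233.50 × 0.81811 = GBP 6,355,269.51
GBP 6,355,269.51 ÷ 0.80114 = EUR 7,932,782.67
Profit = EUR 7,932,782.67 − EUR 7,715,000.00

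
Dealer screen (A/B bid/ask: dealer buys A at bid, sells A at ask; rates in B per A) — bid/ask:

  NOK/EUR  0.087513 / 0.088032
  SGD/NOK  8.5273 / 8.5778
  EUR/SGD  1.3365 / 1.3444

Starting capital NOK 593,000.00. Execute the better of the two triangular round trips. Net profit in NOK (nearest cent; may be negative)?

Best loop NOK → EUR → SGD → NOK:
NOK 593,000.00 × 0.087513 (sell NOK at bid) = EUR 51,895.21
EUR 51,895.21 × 1.3365 (sell EUR at bid) = SGD 69,357.95
SGD 69,357.95 × 8.5273 (sell SGD at bid) = NOK 591,436.02

Net result: NOK -1,563.98 (no profitable arbitrage after spreads)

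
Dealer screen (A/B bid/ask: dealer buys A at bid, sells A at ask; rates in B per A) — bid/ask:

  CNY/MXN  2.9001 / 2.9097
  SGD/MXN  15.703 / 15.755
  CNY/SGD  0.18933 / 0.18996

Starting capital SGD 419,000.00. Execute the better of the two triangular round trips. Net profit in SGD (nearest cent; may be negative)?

Best loop SGD → MXN → CNY → SGD:
SGD 419,000.00 × 15.703 (sell SGD at bid) = MXN 6,579,557.00
MXN 6,579,557.00 ÷ 2.9097 (buy CNY at ask) = CNY 2,261,249.27
CNY 2,261,249.27 × 0.18933 (sell CNY at bid) = SGD 428,122.32

Net profit: SGD 9,122.32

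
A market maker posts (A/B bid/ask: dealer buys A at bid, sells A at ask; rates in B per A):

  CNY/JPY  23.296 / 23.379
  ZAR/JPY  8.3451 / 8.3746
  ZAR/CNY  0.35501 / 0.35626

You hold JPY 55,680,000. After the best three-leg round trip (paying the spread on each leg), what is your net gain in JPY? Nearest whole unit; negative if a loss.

Net profit: JPY 107,613

Best loop JPY → CNY → ZAR → JPY:
JPY 55,680,000 ÷ 23.379 (buy CNY at ask) = CNY 2,381,624.53
CNY 2,381,624.53 ÷ 0.35626 (buy ZAR at ask) = ZAR 6,685,074.20
ZAR 6,685,074.20 × 8.3451 (sell ZAR at bid) = JPY 55,787,613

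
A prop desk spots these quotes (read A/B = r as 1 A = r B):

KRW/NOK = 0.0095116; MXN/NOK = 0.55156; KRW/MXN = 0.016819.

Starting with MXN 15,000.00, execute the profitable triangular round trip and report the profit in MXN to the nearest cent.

Profit: MXN 379.84

Profitable loop is MXN → KRW → NOK → MXN:
MXN 15,000.00 ÷ 0.016819 = KRW 891,849
KRW 891,849 × 0.0095116 = NOK 8,482.91
NOK 8,482.91 ÷ 0.55156 = MXN 15,379.84
Profit = MXN 15,379.84 − MXN 15,000.00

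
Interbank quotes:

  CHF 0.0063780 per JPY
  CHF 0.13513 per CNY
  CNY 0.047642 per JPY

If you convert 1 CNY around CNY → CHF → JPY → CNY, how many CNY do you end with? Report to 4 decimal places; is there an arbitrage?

1.0094 (arbitrage exists)

Around CNY → CHF → JPY → CNY: 1 × 0.13513 ÷ 0.0063780 × 0.047642 = 1.009386
Product > 1; profitable direction is CNY → CHF → JPY → CNY.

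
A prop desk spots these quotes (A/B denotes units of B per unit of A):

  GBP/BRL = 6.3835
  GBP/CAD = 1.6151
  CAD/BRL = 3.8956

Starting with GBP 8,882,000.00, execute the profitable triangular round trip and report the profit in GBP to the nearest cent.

Profitable loop is GBP → BRL → CAD → GBP:
GBP 8,882,000.00 × 6.3835 = BRL 56,698,247.00
BRL 56,698,247.00 ÷ 3.8956 = CAD 14,554,432.44
CAD 14,554,432.44 ÷ 1.6151 = GBP 9,011,474.48
Profit = GBP 9,011,474.48 − GBP 8,882,000.00

Profit: GBP 129,474.48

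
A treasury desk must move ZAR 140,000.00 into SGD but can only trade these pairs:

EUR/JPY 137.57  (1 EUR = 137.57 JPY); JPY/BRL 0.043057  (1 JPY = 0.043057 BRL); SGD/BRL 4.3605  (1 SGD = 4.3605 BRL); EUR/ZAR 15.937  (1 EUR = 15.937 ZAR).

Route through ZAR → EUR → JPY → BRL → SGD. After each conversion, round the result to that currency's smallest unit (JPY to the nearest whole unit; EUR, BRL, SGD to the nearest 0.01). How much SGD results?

ZAR 140,000.00 ÷ 15.937 = EUR 8,784.59
EUR 8,784.59 × 137.57 = JPY 1,208,496
JPY 1,208,496 × 0.043057 = BRL 52,034.21
BRL 52,034.21 ÷ 4.3605 = SGD 11,933.08

SGD 11,933.08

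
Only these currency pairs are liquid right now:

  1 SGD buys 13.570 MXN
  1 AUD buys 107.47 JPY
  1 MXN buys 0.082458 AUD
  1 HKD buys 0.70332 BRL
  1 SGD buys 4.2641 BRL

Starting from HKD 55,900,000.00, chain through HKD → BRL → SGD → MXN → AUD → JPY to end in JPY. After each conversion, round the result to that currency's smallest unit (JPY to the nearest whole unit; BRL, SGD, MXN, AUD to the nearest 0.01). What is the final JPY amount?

HKD 55,900,000.00 × 0.70332 = BRL 39,315,588.00
BRL 39,315,588.00 ÷ 4.2641 = SGD 9,220,137.43
SGD 9,220,137.43 × 13.570 = MXN 125,117,264.93
MXN 125,117,264.93 × 0.082458 = AUD 10,316,919.43
AUD 10,316,919.43 × 107.47 = JPY 1,108,759,331

JPY 1,108,759,331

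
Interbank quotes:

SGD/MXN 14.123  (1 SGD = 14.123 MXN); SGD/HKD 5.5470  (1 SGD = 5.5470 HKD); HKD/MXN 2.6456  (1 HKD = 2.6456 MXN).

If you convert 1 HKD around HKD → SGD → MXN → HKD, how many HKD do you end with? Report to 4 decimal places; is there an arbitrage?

0.9624 (arbitrage exists)

Around HKD → SGD → MXN → HKD: 1 ÷ 5.5470 × 14.123 ÷ 2.6456 = 0.962376
Product < 1; profitable direction is HKD → MXN → SGD → HKD.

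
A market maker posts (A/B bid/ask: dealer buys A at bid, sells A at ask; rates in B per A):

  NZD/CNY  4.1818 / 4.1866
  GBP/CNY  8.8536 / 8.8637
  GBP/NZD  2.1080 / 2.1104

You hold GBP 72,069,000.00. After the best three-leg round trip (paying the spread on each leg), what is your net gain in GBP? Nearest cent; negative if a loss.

Net profit: GBP 148,449.37

Best loop GBP → CNY → NZD → GBP:
GBP 72,069,000.00 × 8.8536 (sell GBP at bid) = CNY 638,070,098.40
CNY 638,070,098.40 ÷ 4.1866 (buy NZD at ask) = NZD 152,407,705.15
NZD 152,407,705.15 ÷ 2.1104 (buy GBP at ask) = GBP 72,217,449.37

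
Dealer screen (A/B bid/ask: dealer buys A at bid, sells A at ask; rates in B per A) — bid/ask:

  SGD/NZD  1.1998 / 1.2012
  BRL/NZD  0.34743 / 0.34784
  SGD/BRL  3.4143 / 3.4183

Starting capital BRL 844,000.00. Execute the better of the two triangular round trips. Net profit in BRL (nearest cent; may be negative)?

Best loop BRL → SGD → NZD → BRL:
BRL 844,000.00 ÷ 3.4183 (buy SGD at ask) = SGD 246,906.36
SGD 246,906.36 × 1.1998 (sell SGD at bid) = NZD 296,238.25
NZD 296,238.25 ÷ 0.34784 (buy BRL at ask) = BRL 851,650.89

Net profit: BRL 7,650.89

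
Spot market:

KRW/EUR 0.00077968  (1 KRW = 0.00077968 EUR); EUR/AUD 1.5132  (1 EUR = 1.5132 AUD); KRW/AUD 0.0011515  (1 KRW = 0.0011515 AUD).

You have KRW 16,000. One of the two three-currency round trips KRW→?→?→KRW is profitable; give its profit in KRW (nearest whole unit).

Profitable loop is KRW → EUR → AUD → KRW:
KRW 16,000 × 0.00077968 = EUR 12.47
EUR 12.47 × 1.5132 = AUD 18.88
AUD 18.88 ÷ 0.0011515 = KRW 16,393
Profit = KRW 16,393 − KRW 16,000

Profit: KRW 393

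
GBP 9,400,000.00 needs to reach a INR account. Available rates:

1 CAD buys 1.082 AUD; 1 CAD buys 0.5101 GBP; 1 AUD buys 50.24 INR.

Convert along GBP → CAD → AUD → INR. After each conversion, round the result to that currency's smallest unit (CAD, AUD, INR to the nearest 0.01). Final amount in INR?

INR 1,001,727,096.52

GBP 9,400,000.00 ÷ 0.5101 = CAD 18,427,759.26
CAD 18,427,759.26 × 1.082 = AUD 19,938,835.52
AUD 19,938,835.52 × 50.24 = INR 1,001,727,096.52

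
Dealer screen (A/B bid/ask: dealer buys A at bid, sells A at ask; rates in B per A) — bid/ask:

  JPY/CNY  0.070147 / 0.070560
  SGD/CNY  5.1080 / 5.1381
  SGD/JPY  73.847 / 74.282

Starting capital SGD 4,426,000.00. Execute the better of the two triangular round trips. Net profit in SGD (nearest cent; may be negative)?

Best loop SGD → JPY → CNY → SGD:
SGD 4,426,000.00 × 73.847 (sell SGD at bid) = JPY 326,846,822
JPY 326,846,822 × 0.070147 (sell JPY at bid) = CNY 22,927,324.02
CNY 22,927,324.02 ÷ 5.1381 (buy SGD at ask) = SGD 4,462,218.33

Net profit: SGD 36,218.33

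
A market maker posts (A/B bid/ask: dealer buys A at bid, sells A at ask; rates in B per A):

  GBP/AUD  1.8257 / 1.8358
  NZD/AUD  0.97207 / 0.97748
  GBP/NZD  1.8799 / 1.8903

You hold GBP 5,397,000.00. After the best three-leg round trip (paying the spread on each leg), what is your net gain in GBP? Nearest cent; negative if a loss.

Best loop GBP → NZD → AUD → GBP:
GBP 5,397,000.00 × 1.8799 (sell GBP at bid) = NZD 10,145,820.30
NZD 10,145,820.30 × 0.97207 (sell NZD at bid) = AUD 9,862,447.54
AUD 9,862,447.54 ÷ 1.8358 (buy GBP at ask) = GBP 5,372,288.67

Net result: GBP -24,711.33 (no profitable arbitrage after spreads)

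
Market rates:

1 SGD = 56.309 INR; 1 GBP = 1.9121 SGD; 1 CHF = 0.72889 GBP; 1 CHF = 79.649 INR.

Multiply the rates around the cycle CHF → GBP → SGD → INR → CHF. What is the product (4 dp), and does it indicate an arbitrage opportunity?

Around CHF → GBP → SGD → INR → CHF: 1 × 0.72889 × 1.9121 × 56.309 ÷ 79.649 = 0.985304
Product < 1; profitable direction is CHF → INR → SGD → GBP → CHF.

0.9853 (arbitrage exists)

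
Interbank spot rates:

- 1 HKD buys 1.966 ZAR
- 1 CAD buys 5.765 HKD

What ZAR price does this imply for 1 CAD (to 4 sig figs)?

CAD/ZAR = 11.33

1 CAD × 5.765 = 5.765 HKD
5.765 HKD × 1.966 = 11.334 ZAR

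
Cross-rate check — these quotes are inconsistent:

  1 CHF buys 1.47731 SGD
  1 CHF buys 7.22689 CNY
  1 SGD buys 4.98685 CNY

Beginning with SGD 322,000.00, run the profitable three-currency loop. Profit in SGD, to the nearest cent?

Profitable loop is SGD → CNY → CHF → SGD:
SGD 322,000.00 × 4.98685 = CNY 1,605,765.70
CNY 1,605,765.70 ÷ 7.22689 = CHF 222,193.18
CHF 222,193.18 × 1.47731 = SGD 328,248.21
Profit = SGD 328,248.21 − SGD 322,000.00

Profit: SGD 6,248.21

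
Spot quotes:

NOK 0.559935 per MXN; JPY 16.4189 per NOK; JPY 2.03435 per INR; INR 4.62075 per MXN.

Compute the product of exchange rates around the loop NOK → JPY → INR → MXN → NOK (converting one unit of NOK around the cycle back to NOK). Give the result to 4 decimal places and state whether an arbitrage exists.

0.9780 (arbitrage exists)

Around NOK → JPY → INR → MXN → NOK: 1 × 16.4189 ÷ 2.03435 ÷ 4.62075 × 0.559935 = 0.978011
Product < 1; profitable direction is NOK → MXN → INR → JPY → NOK.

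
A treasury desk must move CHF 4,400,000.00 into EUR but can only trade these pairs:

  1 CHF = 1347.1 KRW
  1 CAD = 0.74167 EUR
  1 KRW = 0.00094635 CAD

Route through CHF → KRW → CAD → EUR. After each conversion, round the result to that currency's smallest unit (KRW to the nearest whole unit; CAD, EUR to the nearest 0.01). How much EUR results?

EUR 4,160,207.68

CHF 4,400,000.00 × 1347.1 = KRW 5,927,240,000
KRW 5,927,240,000 × 0.00094635 = CAD 5,609,243.57
CAD 5,609,243.57 × 0.74167 = EUR 4,160,207.68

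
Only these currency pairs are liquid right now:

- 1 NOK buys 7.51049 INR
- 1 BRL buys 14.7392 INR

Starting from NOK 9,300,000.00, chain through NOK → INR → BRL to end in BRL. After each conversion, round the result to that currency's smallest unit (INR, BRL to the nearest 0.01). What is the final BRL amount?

BRL 4,738,897.43

NOK 9,300,000.00 × 7.51049 = INR 69,847,557.00
INR 69,847,557.00 ÷ 14.7392 = BRL 4,738,897.43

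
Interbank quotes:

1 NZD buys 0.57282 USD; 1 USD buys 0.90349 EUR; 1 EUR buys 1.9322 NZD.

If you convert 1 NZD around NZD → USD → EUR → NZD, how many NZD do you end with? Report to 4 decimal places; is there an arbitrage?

Around NZD → USD → EUR → NZD: 1 × 0.57282 × 0.90349 × 1.9322 = 0.999985
Product ≈ 1 (deviation 0.001%, within rounding noise).

1.0000 (no arbitrage)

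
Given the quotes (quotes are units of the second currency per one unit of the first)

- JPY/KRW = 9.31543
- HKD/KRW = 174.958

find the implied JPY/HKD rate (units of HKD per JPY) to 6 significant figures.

1 JPY × 9.31543 = 9.31543 KRW
9.31543 KRW ÷ 174.958 = 0.0532438 HKD

JPY/HKD = 0.0532438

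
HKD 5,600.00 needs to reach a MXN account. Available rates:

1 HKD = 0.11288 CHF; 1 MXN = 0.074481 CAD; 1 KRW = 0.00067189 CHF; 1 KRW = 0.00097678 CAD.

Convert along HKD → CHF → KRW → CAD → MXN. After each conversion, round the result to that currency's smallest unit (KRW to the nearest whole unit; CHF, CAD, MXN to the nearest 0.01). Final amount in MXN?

HKD 5,600.00 × 0.11288 = CHF 632.13
CHF 632.13 ÷ 0.00067189 = KRW 940,824
KRW 940,824 × 0.00097678 = CAD 918.98
CAD 918.98 ÷ 0.074481 = MXN 12,338.45

MXN 12,338.45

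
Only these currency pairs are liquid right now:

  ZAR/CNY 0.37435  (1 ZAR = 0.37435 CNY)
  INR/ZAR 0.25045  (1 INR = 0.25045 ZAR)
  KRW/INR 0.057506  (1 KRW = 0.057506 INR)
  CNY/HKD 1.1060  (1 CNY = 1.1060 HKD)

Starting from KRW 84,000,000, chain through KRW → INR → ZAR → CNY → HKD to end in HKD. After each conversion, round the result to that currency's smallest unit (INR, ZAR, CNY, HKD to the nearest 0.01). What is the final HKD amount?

KRW 84,000,000 × 0.057506 = INR 4,830,504.00
INR 4,830,504.00 × 0.25045 = ZAR 1,209,799.73
ZAR 1,209,799.73 × 0.37435 = CNY 452,888.53
CNY 452,888.53 × 1.1060 = HKD 500,894.71

HKD 500,894.71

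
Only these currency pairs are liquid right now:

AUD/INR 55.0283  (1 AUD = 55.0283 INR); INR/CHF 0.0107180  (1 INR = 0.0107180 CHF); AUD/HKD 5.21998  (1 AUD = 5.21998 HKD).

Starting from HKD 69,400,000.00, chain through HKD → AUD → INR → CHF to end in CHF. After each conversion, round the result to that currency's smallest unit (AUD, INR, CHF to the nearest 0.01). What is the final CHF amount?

CHF 7,841,343.53

HKD 69,400,000.00 ÷ 5.21998 = AUD 13,295,070.10
AUD 13,295,070.10 × 55.0283 = INR 731,605,105.98
INR 731,605,105.98 × 0.0107180 = CHF 7,841,343.53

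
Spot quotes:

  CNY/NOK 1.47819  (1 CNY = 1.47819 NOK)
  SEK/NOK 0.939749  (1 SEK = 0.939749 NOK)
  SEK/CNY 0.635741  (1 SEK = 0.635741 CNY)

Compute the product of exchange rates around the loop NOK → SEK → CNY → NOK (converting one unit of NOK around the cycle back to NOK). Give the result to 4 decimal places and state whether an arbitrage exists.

Around NOK → SEK → CNY → NOK: 1 ÷ 0.939749 × 0.635741 × 1.47819 = 0.999997
Product ≈ 1 (deviation 0.000%, within rounding noise).

1.0000 (no arbitrage)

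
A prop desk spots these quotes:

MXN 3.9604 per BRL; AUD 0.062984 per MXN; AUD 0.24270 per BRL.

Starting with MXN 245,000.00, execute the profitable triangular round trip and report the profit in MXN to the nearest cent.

Profitable loop is MXN → AUD → BRL → MXN:
MXN 245,000.00 × 0.062984 = AUD 15,431.08
AUD 15,431.08 ÷ 0.24270 = BRL 63,580.88
BRL 63,580.88 × 3.9604 = MXN 251,805.72
Profit = MXN 251,805.72 − MXN 245,000.00

Profit: MXN 6,805.72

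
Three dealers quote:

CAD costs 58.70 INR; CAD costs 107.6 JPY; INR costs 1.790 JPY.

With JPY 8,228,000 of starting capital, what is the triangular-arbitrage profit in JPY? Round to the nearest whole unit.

Profit: JPY 197,883

Profitable loop is JPY → INR → CAD → JPY:
JPY 8,228,000 ÷ 1.790 = INR 4,596,648.04
INR 4,596,648.04 ÷ 58.70 = CAD 78,307.46
CAD 78,307.46 × 107.6 = JPY 8,425,883
Profit = JPY 8,425,883 − JPY 8,228,000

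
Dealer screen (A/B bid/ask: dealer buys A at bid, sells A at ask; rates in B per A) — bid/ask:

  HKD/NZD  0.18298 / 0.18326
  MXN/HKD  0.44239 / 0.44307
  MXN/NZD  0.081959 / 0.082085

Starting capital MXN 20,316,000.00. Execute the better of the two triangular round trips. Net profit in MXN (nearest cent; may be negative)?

Best loop MXN → NZD → HKD → MXN:
MXN 20,316,000.00 × 0.081959 (sell MXN at bid) = NZD 1,665,079.04
NZD 1,665,079.04 ÷ 0.18326 (buy HKD at ask) = HKD 9,085,883.68
HKD 9,085,883.68 ÷ 0.44307 (buy MXN at ask) = MXN 20,506,655.12

Net profit: MXN 190,655.12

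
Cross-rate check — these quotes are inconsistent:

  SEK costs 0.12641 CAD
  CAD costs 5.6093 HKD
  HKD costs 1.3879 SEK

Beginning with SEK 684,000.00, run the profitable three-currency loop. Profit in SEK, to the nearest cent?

Profitable loop is SEK → HKD → CAD → SEK:
SEK 684,000.00 ÷ 1.3879 = HKD 492,830.90
HKD 492,830.90 ÷ 5.6093 = CAD 87,859.61
CAD 87,859.61 ÷ 0.12641 = SEK 695,036.84
Profit = SEK 695,036.84 − SEK 684,000.00

Profit: SEK 11,036.84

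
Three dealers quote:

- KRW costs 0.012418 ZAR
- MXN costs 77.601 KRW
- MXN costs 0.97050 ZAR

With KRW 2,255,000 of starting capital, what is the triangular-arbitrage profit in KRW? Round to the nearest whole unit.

Profit: KRW 16,031

Profitable loop is KRW → MXN → ZAR → KRW:
KRW 2,255,000 ÷ 77.601 = MXN 29,058.90
MXN 29,058.90 × 0.97050 = ZAR 28,201.67
ZAR 28,201.67 ÷ 0.012418 = KRW 2,271,031
Profit = KRW 2,271,031 − KRW 2,255,000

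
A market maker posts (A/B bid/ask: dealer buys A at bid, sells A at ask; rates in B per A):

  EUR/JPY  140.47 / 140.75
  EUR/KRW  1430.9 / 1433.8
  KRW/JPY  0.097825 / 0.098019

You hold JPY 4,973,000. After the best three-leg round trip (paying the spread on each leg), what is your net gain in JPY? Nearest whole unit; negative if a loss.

Best loop JPY → KRW → EUR → JPY:
JPY 4,973,000 ÷ 0.098019 (buy KRW at ask) = KRW 50,735,062
KRW 50,735,062 ÷ 1433.8 (buy EUR at ask) = EUR 35,385.03
EUR 35,385.03 × 140.47 (sell EUR at bid) = JPY 4,970,536

Net result: JPY -2,464 (no profitable arbitrage after spreads)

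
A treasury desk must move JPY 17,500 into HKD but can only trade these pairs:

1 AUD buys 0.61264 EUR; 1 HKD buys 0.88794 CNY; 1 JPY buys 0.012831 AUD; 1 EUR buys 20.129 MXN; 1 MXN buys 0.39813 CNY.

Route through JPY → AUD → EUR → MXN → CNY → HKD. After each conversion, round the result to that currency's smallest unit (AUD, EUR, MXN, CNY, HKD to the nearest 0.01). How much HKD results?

HKD 1,241.53

JPY 17,500 × 0.012831 = AUD 224.54
AUD 224.54 × 0.61264 = EUR 137.56
EUR 137.56 × 20.129 = MXN 2,768.95
MXN 2,768.95 × 0.39813 = CNY 1,102.40
CNY 1,102.40 ÷ 0.88794 = HKD 1,241.53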